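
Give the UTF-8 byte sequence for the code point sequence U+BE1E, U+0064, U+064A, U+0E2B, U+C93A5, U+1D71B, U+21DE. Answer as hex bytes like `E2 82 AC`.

U+BE1E: 3-byte form → EB B8 9E.
U+0064: 1-byte form → 64.
U+064A: 2-byte form → D9 8A.
U+0E2B: 3-byte form → E0 B8 AB.
U+C93A5: 4-byte form → F3 89 8E A5.
U+1D71B: 4-byte form → F0 9D 9C 9B.
U+21DE: 3-byte form → E2 87 9E.
Concatenated (20 bytes): EB B8 9E 64 D9 8A E0 B8 AB F3 89 8E A5 F0 9D 9C 9B E2 87 9E.

EB B8 9E 64 D9 8A E0 B8 AB F3 89 8E A5 F0 9D 9C 9B E2 87 9E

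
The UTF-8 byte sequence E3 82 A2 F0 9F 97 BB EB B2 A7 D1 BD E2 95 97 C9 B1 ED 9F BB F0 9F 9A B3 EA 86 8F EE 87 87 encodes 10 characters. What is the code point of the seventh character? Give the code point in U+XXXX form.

Offset 0: leading byte 0xE3 = 11100011 → 3-byte char #1 = E3 82 A2.
Offset 3: leading byte 0xF0 = 11110000 → 4-byte char #2 = F0 9F 97 BB.
Offset 7: leading byte 0xEB = 11101011 → 3-byte char #3 = EB B2 A7.
Offset 10: leading byte 0xD1 = 11010001 → 2-byte char #4 = D1 BD.
Offset 12: leading byte 0xE2 = 11100010 → 3-byte char #5 = E2 95 97.
Offset 15: leading byte 0xC9 = 11001001 → 2-byte char #6 = C9 B1.
Offset 17: leading byte 0xED = 11101101 → 3-byte char #7 = ED 9F BB.
Leading byte 0xED = 11101101 matches 1110xxxx → 3-byte sequence.
Byte 1: 0xED = 11101101, payload 1101 (4 bits).
Byte 2: 0x9F = 10011111 (10xxxxxx ✓), payload 011111.
Byte 3: 0xBB = 10111011 (10xxxxxx ✓), payload 111011.
Concatenate: 1101011111111011 = 0xD7FB (16 bits → U+D7FB).

U+D7FB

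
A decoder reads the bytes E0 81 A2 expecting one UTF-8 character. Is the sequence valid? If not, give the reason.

Leading byte 0xE0 = 11100000 → 3-byte form.
Continuation bytes all match 10xxxxxx. Payload decodes to 0x62.
But 0x62 < 0x800, the minimum for a 3-byte sequence — this is an overlong encoding.

invalid (overlong encoding)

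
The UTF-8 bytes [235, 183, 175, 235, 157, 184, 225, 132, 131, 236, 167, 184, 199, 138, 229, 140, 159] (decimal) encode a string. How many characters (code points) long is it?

6

Byte at offset 0: 0xEB = 11101011 → 3-byte char (#1). Advance 3.
Byte at offset 3: 0xEB = 11101011 → 3-byte char (#2). Advance 3.
Byte at offset 6: 0xE1 = 11100001 → 3-byte char (#3). Advance 3.
Byte at offset 9: 0xEC = 11101100 → 3-byte char (#4). Advance 3.
Byte at offset 12: 0xC7 = 11000111 → 2-byte char (#5). Advance 2.
Byte at offset 14: 0xE5 = 11100101 → 3-byte char (#6). Advance 3.
Reached end at offset 17 after 6 code points.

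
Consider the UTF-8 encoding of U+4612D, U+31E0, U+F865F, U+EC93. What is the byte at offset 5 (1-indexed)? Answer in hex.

1-indexed offset 5 is 0-indexed offset 4.
U+4612D → 4-byte form F1 86 84 AD at offsets 0–3.
U+31E0 → 3-byte form E3 87 A0 at offsets 4–6.
Offset 4 falls in char 2's range; it's byte 1 of E3 87 A0 = 0xE3.

0xE3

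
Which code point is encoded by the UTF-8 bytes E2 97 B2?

Leading byte 0xE2 = 11100010 matches 1110xxxx → 3-byte sequence.
Byte 1: 0xE2 = 11100010, payload 0010 (4 bits).
Byte 2: 0x97 = 10010111 (10xxxxxx ✓), payload 010111.
Byte 3: 0xB2 = 10110010 (10xxxxxx ✓), payload 110010.
Concatenate: 0010010111110010 = 0x25F2 (16 bits → U+25F2).

U+25F2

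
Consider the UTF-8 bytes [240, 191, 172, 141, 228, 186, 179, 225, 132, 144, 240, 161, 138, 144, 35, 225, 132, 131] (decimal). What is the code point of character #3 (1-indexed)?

Offset 0: leading byte 0xF0 = 11110000 → 4-byte char #1 = F0 BF AC 8D.
Offset 4: leading byte 0xE4 = 11100100 → 3-byte char #2 = E4 BA B3.
Offset 7: leading byte 0xE1 = 11100001 → 3-byte char #3 = E1 84 90.
Leading byte 0xE1 = 11100001 matches 1110xxxx → 3-byte sequence.
Byte 1: 0xE1 = 11100001, payload 0001 (4 bits).
Byte 2: 0x84 = 10000100 (10xxxxxx ✓), payload 000100.
Byte 3: 0x90 = 10010000 (10xxxxxx ✓), payload 010000.
Concatenate: 0001000100010000 = 0x1110 (16 bits → U+1110).

U+1110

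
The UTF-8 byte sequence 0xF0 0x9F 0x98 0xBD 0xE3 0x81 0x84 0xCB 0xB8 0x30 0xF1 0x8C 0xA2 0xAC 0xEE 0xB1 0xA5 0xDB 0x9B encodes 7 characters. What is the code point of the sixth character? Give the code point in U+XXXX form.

U+EC65

Offset 0: leading byte 0xF0 = 11110000 → 4-byte char #1 = F0 9F 98 BD.
Offset 4: leading byte 0xE3 = 11100011 → 3-byte char #2 = E3 81 84.
Offset 7: leading byte 0xCB = 11001011 → 2-byte char #3 = CB B8.
Offset 9: leading byte 0x30 = 00110000 → 1-byte char #4 = 30.
Offset 10: leading byte 0xF1 = 11110001 → 4-byte char #5 = F1 8C A2 AC.
Offset 14: leading byte 0xEE = 11101110 → 3-byte char #6 = EE B1 A5.
Leading byte 0xEE = 11101110 matches 1110xxxx → 3-byte sequence.
Byte 1: 0xEE = 11101110, payload 1110 (4 bits).
Byte 2: 0xB1 = 10110001 (10xxxxxx ✓), payload 110001.
Byte 3: 0xA5 = 10100101 (10xxxxxx ✓), payload 100101.
Concatenate: 1110110001100101 = 0xEC65 (16 bits → U+EC65).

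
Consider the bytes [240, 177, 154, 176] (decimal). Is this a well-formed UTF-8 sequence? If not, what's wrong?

valid

Leading byte 0xF0 = 11110000 → 4-byte form.
Continuation bytes 0xB1=10110001, 0x9A=10011010, 0xB0=10110000 all match 10xxxxxx.
Decoded value 0x316B0 is ≥ 0x10000 (shortest form) and not a surrogate.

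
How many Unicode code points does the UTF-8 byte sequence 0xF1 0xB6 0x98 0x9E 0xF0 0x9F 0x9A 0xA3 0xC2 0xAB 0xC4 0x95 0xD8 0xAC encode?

5

Byte at offset 0: 0xF1 = 11110001 → 4-byte char (#1). Advance 4.
Byte at offset 4: 0xF0 = 11110000 → 4-byte char (#2). Advance 4.
Byte at offset 8: 0xC2 = 11000010 → 2-byte char (#3). Advance 2.
Byte at offset 10: 0xC4 = 11000100 → 2-byte char (#4). Advance 2.
Byte at offset 12: 0xD8 = 11011000 → 2-byte char (#5). Advance 2.
Reached end at offset 14 after 5 code points.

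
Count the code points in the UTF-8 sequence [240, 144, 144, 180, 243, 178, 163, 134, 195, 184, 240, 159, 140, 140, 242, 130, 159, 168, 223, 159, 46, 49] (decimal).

Byte at offset 0: 0xF0 = 11110000 → 4-byte char (#1). Advance 4.
Byte at offset 4: 0xF3 = 11110011 → 4-byte char (#2). Advance 4.
Byte at offset 8: 0xC3 = 11000011 → 2-byte char (#3). Advance 2.
Byte at offset 10: 0xF0 = 11110000 → 4-byte char (#4). Advance 4.
Byte at offset 14: 0xF2 = 11110010 → 4-byte char (#5). Advance 4.
Byte at offset 18: 0xDF = 11011111 → 2-byte char (#6). Advance 2.
Byte at offset 20: 0x2E = 00101110 → 1-byte char (#7). Advance 1.
Byte at offset 21: 0x31 = 00110001 → 1-byte char (#8). Advance 1.
Reached end at offset 22 after 8 code points.

8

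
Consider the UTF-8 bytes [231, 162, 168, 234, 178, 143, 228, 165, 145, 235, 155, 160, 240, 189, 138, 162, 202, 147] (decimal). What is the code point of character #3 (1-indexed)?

U+4951

Offset 0: leading byte 0xE7 = 11100111 → 3-byte char #1 = E7 A2 A8.
Offset 3: leading byte 0xEA = 11101010 → 3-byte char #2 = EA B2 8F.
Offset 6: leading byte 0xE4 = 11100100 → 3-byte char #3 = E4 A5 91.
Leading byte 0xE4 = 11100100 matches 1110xxxx → 3-byte sequence.
Byte 1: 0xE4 = 11100100, payload 0100 (4 bits).
Byte 2: 0xA5 = 10100101 (10xxxxxx ✓), payload 100101.
Byte 3: 0x91 = 10010001 (10xxxxxx ✓), payload 010001.
Concatenate: 0100100101010001 = 0x4951 (16 bits → U+4951).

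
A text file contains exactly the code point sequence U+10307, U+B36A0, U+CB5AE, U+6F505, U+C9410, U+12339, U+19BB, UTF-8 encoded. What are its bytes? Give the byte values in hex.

F0 90 8C 87 F2 B3 9A A0 F3 8B 96 AE F1 AF 94 85 F3 89 90 90 F0 92 8C B9 E1 A6 BB

U+10307: 4-byte form → F0 90 8C 87.
U+B36A0: 4-byte form → F2 B3 9A A0.
U+CB5AE: 4-byte form → F3 8B 96 AE.
U+6F505: 4-byte form → F1 AF 94 85.
U+C9410: 4-byte form → F3 89 90 90.
U+12339: 4-byte form → F0 92 8C B9.
U+19BB: 3-byte form → E1 A6 BB.
Concatenated (27 bytes): F0 90 8C 87 F2 B3 9A A0 F3 8B 96 AE F1 AF 94 85 F3 89 90 90 F0 92 8C B9 E1 A6 BB.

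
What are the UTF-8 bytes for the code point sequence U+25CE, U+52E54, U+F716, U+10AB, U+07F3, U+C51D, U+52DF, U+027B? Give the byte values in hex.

U+25CE: 3-byte form → E2 97 8E.
U+52E54: 4-byte form → F1 92 B9 94.
U+F716: 3-byte form → EF 9C 96.
U+10AB: 3-byte form → E1 82 AB.
U+07F3: 2-byte form → DF B3.
U+C51D: 3-byte form → EC 94 9D.
U+52DF: 3-byte form → E5 8B 9F.
U+027B: 2-byte form → C9 BB.
Concatenated (23 bytes): E2 97 8E F1 92 B9 94 EF 9C 96 E1 82 AB DF B3 EC 94 9D E5 8B 9F C9 BB.

E2 97 8E F1 92 B9 94 EF 9C 96 E1 82 AB DF B3 EC 94 9D E5 8B 9F C9 BB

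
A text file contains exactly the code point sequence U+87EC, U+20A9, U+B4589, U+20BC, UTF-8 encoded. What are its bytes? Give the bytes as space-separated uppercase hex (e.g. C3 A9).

E8 9F AC E2 82 A9 F2 B4 96 89 E2 82 BC

U+87EC: 3-byte form → E8 9F AC.
U+20A9: 3-byte form → E2 82 A9.
U+B4589: 4-byte form → F2 B4 96 89.
U+20BC: 3-byte form → E2 82 BC.
Concatenated (13 bytes): E8 9F AC E2 82 A9 F2 B4 96 89 E2 82 BC.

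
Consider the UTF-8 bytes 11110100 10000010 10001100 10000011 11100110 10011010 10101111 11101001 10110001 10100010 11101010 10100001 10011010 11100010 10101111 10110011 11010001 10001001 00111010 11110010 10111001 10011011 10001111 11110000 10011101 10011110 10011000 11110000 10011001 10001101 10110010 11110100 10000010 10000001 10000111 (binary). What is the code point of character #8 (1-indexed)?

Offset 0: leading byte 0xF4 = 11110100 → 4-byte char #1 = F4 82 8C 83.
Offset 4: leading byte 0xE6 = 11100110 → 3-byte char #2 = E6 9A AF.
Offset 7: leading byte 0xE9 = 11101001 → 3-byte char #3 = E9 B1 A2.
Offset 10: leading byte 0xEA = 11101010 → 3-byte char #4 = EA A1 9A.
Offset 13: leading byte 0xE2 = 11100010 → 3-byte char #5 = E2 AF B3.
Offset 16: leading byte 0xD1 = 11010001 → 2-byte char #6 = D1 89.
Offset 18: leading byte 0x3A = 00111010 → 1-byte char #7 = 3A.
Offset 19: leading byte 0xF2 = 11110010 → 4-byte char #8 = F2 B9 9B 8F.
Leading byte 0xF2 = 11110010 matches 11110xxx → 4-byte sequence.
Byte 1: 0xF2 = 11110010, payload 010 (3 bits).
Byte 2: 0xB9 = 10111001 (10xxxxxx ✓), payload 111001.
Byte 3: 0x9B = 10011011 (10xxxxxx ✓), payload 011011.
Byte 4: 0x8F = 10001111 (10xxxxxx ✓), payload 001111.
Concatenate: 010111001011011001111 = 0xB96CF (21 bits → U+B96CF).

U+B96CF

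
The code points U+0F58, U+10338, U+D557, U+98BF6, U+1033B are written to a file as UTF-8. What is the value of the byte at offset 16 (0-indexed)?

U+0F58 → 3-byte form E0 BD 98 at offsets 0–2.
U+10338 → 4-byte form F0 90 8C B8 at offsets 3–6.
U+D557 → 3-byte form ED 95 97 at offsets 7–9.
U+98BF6 → 4-byte form F2 98 AF B6 at offsets 10–13.
U+1033B → 4-byte form F0 90 8C BB at offsets 14–17.
Offset 16 falls in char 5's range; it's byte 3 of F0 90 8C BB = 0x8C.

0x8C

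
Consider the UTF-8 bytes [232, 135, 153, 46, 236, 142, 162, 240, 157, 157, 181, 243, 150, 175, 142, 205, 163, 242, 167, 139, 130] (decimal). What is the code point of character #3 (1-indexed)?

Offset 0: leading byte 0xE8 = 11101000 → 3-byte char #1 = E8 87 99.
Offset 3: leading byte 0x2E = 00101110 → 1-byte char #2 = 2E.
Offset 4: leading byte 0xEC = 11101100 → 3-byte char #3 = EC 8E A2.
Leading byte 0xEC = 11101100 matches 1110xxxx → 3-byte sequence.
Byte 1: 0xEC = 11101100, payload 1100 (4 bits).
Byte 2: 0x8E = 10001110 (10xxxxxx ✓), payload 001110.
Byte 3: 0xA2 = 10100010 (10xxxxxx ✓), payload 100010.
Concatenate: 1100001110100010 = 0xC3A2 (16 bits → U+C3A2).

U+C3A2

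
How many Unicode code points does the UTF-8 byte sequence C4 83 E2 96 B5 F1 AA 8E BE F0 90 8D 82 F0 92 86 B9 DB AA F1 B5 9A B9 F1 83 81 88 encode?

8

Byte at offset 0: 0xC4 = 11000100 → 2-byte char (#1). Advance 2.
Byte at offset 2: 0xE2 = 11100010 → 3-byte char (#2). Advance 3.
Byte at offset 5: 0xF1 = 11110001 → 4-byte char (#3). Advance 4.
Byte at offset 9: 0xF0 = 11110000 → 4-byte char (#4). Advance 4.
Byte at offset 13: 0xF0 = 11110000 → 4-byte char (#5). Advance 4.
Byte at offset 17: 0xDB = 11011011 → 2-byte char (#6). Advance 2.
Byte at offset 19: 0xF1 = 11110001 → 4-byte char (#7). Advance 4.
Byte at offset 23: 0xF1 = 11110001 → 4-byte char (#8). Advance 4.
Reached end at offset 27 after 8 code points.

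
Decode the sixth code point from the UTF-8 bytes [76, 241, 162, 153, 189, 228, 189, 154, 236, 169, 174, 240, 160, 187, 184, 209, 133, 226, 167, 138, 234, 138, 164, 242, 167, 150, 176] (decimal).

Offset 0: leading byte 0x4C = 01001100 → 1-byte char #1 = 4C.
Offset 1: leading byte 0xF1 = 11110001 → 4-byte char #2 = F1 A2 99 BD.
Offset 5: leading byte 0xE4 = 11100100 → 3-byte char #3 = E4 BD 9A.
Offset 8: leading byte 0xEC = 11101100 → 3-byte char #4 = EC A9 AE.
Offset 11: leading byte 0xF0 = 11110000 → 4-byte char #5 = F0 A0 BB B8.
Offset 15: leading byte 0xD1 = 11010001 → 2-byte char #6 = D1 85.
Leading byte 0xD1 = 11010001 matches 110xxxxx → 2-byte sequence.
Byte 1: 0xD1 = 11010001, payload 10001 (5 bits).
Byte 2: 0x85 = 10000101 (10xxxxxx ✓), payload 000101.
Concatenate: 10001000101 = 0x445 (11 bits → U+0445).

U+0445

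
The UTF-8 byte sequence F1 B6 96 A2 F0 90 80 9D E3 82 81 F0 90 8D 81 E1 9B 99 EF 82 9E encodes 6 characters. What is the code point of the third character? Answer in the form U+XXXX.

U+3081

Offset 0: leading byte 0xF1 = 11110001 → 4-byte char #1 = F1 B6 96 A2.
Offset 4: leading byte 0xF0 = 11110000 → 4-byte char #2 = F0 90 80 9D.
Offset 8: leading byte 0xE3 = 11100011 → 3-byte char #3 = E3 82 81.
Leading byte 0xE3 = 11100011 matches 1110xxxx → 3-byte sequence.
Byte 1: 0xE3 = 11100011, payload 0011 (4 bits).
Byte 2: 0x82 = 10000010 (10xxxxxx ✓), payload 000010.
Byte 3: 0x81 = 10000001 (10xxxxxx ✓), payload 000001.
Concatenate: 0011000010000001 = 0x3081 (16 bits → U+3081).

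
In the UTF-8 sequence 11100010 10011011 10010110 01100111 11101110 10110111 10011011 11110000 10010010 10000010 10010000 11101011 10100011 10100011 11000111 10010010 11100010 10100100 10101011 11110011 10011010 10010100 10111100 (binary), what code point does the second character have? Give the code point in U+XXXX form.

U+0067

Offset 0: leading byte 0xE2 = 11100010 → 3-byte char #1 = E2 9B 96.
Offset 3: leading byte 0x67 = 01100111 → 1-byte char #2 = 67.
Leading byte 0x67 = 01100111 matches 0xxxxxxx → 1-byte sequence.
Byte 1: 0x67 = 01100111, payload 1100111 (7 bits).
Concatenate: 1100111 = 0x67 (7 bits → U+0067).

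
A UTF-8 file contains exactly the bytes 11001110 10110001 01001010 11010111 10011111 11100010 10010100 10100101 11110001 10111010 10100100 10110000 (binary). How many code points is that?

Byte at offset 0: 0xCE = 11001110 → 2-byte char (#1). Advance 2.
Byte at offset 2: 0x4A = 01001010 → 1-byte char (#2). Advance 1.
Byte at offset 3: 0xD7 = 11010111 → 2-byte char (#3). Advance 2.
Byte at offset 5: 0xE2 = 11100010 → 3-byte char (#4). Advance 3.
Byte at offset 8: 0xF1 = 11110001 → 4-byte char (#5). Advance 4.
Reached end at offset 12 after 5 code points.

5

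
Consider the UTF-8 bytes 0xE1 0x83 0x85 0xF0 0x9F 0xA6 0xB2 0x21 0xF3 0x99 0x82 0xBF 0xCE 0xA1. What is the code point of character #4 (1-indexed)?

Offset 0: leading byte 0xE1 = 11100001 → 3-byte char #1 = E1 83 85.
Offset 3: leading byte 0xF0 = 11110000 → 4-byte char #2 = F0 9F A6 B2.
Offset 7: leading byte 0x21 = 00100001 → 1-byte char #3 = 21.
Offset 8: leading byte 0xF3 = 11110011 → 4-byte char #4 = F3 99 82 BF.
Leading byte 0xF3 = 11110011 matches 11110xxx → 4-byte sequence.
Byte 1: 0xF3 = 11110011, payload 011 (3 bits).
Byte 2: 0x99 = 10011001 (10xxxxxx ✓), payload 011001.
Byte 3: 0x82 = 10000010 (10xxxxxx ✓), payload 000010.
Byte 4: 0xBF = 10111111 (10xxxxxx ✓), payload 111111.
Concatenate: 011011001000010111111 = 0xD90BF (21 bits → U+D90BF).

U+D90BF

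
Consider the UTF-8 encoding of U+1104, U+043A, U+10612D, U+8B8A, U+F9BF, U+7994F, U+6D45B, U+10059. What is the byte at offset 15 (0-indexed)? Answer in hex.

0xF1

U+1104 → 3-byte form E1 84 84 at offsets 0–2.
U+043A → 2-byte form D0 BA at offsets 3–4.
U+10612D → 4-byte form F4 86 84 AD at offsets 5–8.
U+8B8A → 3-byte form E8 AE 8A at offsets 9–11.
U+F9BF → 3-byte form EF A6 BF at offsets 12–14.
U+7994F → 4-byte form F1 B9 A5 8F at offsets 15–18.
Offset 15 falls in char 6's range; it's byte 1 of F1 B9 A5 8F = 0xF1.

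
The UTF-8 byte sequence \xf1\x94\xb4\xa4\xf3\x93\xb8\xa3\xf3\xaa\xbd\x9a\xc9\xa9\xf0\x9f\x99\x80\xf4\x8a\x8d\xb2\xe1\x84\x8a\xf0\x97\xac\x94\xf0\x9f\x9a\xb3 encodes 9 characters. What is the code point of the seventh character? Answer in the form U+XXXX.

Offset 0: leading byte 0xF1 = 11110001 → 4-byte char #1 = F1 94 B4 A4.
Offset 4: leading byte 0xF3 = 11110011 → 4-byte char #2 = F3 93 B8 A3.
Offset 8: leading byte 0xF3 = 11110011 → 4-byte char #3 = F3 AA BD 9A.
Offset 12: leading byte 0xC9 = 11001001 → 2-byte char #4 = C9 A9.
Offset 14: leading byte 0xF0 = 11110000 → 4-byte char #5 = F0 9F 99 80.
Offset 18: leading byte 0xF4 = 11110100 → 4-byte char #6 = F4 8A 8D B2.
Offset 22: leading byte 0xE1 = 11100001 → 3-byte char #7 = E1 84 8A.
Leading byte 0xE1 = 11100001 matches 1110xxxx → 3-byte sequence.
Byte 1: 0xE1 = 11100001, payload 0001 (4 bits).
Byte 2: 0x84 = 10000100 (10xxxxxx ✓), payload 000100.
Byte 3: 0x8A = 10001010 (10xxxxxx ✓), payload 001010.
Concatenate: 0001000100001010 = 0x110A (16 bits → U+110A).

U+110A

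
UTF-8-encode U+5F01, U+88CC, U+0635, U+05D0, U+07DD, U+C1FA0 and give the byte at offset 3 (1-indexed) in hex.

1-indexed offset 3 is 0-indexed offset 2.
U+5F01 → 3-byte form E5 BC 81 at offsets 0–2.
Offset 2 falls in char 1's range; it's byte 3 of E5 BC 81 = 0x81.

0x81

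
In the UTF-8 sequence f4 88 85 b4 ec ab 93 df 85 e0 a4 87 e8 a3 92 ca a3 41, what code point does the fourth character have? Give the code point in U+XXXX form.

Offset 0: leading byte 0xF4 = 11110100 → 4-byte char #1 = F4 88 85 B4.
Offset 4: leading byte 0xEC = 11101100 → 3-byte char #2 = EC AB 93.
Offset 7: leading byte 0xDF = 11011111 → 2-byte char #3 = DF 85.
Offset 9: leading byte 0xE0 = 11100000 → 3-byte char #4 = E0 A4 87.
Leading byte 0xE0 = 11100000 matches 1110xxxx → 3-byte sequence.
Byte 1: 0xE0 = 11100000, payload 0000 (4 bits).
Byte 2: 0xA4 = 10100100 (10xxxxxx ✓), payload 100100.
Byte 3: 0x87 = 10000111 (10xxxxxx ✓), payload 000111.
Concatenate: 0000100100000111 = 0x907 (16 bits → U+0907).

U+0907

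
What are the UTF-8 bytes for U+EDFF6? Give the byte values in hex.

F3 AD BF B6

U+EDFF6 = 0xEDFF6 = 974838 decimal. In range U+10000–U+10FFFF → 4-byte form: 11110xxx 10xxxxxx 10xxxxxx 10xxxxxx.
Binary (21 bits): 011101101111111110110.
Split 3+6+6+6: 011 | 101101 | 111111 | 110110.
Byte 1: 11110011 = 0xF3.
Byte 2: 10101101 = 0xAD.
Byte 3: 10111111 = 0xBF.
Byte 4: 10110110 = 0xB6.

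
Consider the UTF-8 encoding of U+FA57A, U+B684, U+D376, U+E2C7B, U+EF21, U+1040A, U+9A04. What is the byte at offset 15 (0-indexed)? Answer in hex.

0xBC

U+FA57A → 4-byte form F3 BA 95 BA at offsets 0–3.
U+B684 → 3-byte form EB 9A 84 at offsets 4–6.
U+D376 → 3-byte form ED 8D B6 at offsets 7–9.
U+E2C7B → 4-byte form F3 A2 B1 BB at offsets 10–13.
U+EF21 → 3-byte form EE BC A1 at offsets 14–16.
Offset 15 falls in char 5's range; it's byte 2 of EE BC A1 = 0xBC.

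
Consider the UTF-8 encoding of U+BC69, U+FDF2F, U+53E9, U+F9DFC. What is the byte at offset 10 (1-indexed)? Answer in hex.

1-indexed offset 10 is 0-indexed offset 9.
U+BC69 → 3-byte form EB B1 A9 at offsets 0–2.
U+FDF2F → 4-byte form F3 BD BC AF at offsets 3–6.
U+53E9 → 3-byte form E5 8F A9 at offsets 7–9.
Offset 9 falls in char 3's range; it's byte 3 of E5 8F A9 = 0xA9.

0xA9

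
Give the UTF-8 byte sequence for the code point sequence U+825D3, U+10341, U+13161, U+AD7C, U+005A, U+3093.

F2 82 97 93 F0 90 8D 81 F0 93 85 A1 EA B5 BC 5A E3 82 93

U+825D3: 4-byte form → F2 82 97 93.
U+10341: 4-byte form → F0 90 8D 81.
U+13161: 4-byte form → F0 93 85 A1.
U+AD7C: 3-byte form → EA B5 BC.
U+005A: 1-byte form → 5A.
U+3093: 3-byte form → E3 82 93.
Concatenated (19 bytes): F2 82 97 93 F0 90 8D 81 F0 93 85 A1 EA B5 BC 5A E3 82 93.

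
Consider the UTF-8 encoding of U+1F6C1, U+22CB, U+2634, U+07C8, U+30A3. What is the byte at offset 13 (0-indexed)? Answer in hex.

U+1F6C1 → 4-byte form F0 9F 9B 81 at offsets 0–3.
U+22CB → 3-byte form E2 8B 8B at offsets 4–6.
U+2634 → 3-byte form E2 98 B4 at offsets 7–9.
U+07C8 → 2-byte form DF 88 at offsets 10–11.
U+30A3 → 3-byte form E3 82 A3 at offsets 12–14.
Offset 13 falls in char 5's range; it's byte 2 of E3 82 A3 = 0x82.

0x82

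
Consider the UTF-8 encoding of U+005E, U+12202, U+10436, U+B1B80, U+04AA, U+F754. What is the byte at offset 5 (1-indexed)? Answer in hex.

0x82

1-indexed offset 5 is 0-indexed offset 4.
U+005E → 1-byte form 5E at offsets 0–0.
U+12202 → 4-byte form F0 92 88 82 at offsets 1–4.
Offset 4 falls in char 2's range; it's byte 4 of F0 92 88 82 = 0x82.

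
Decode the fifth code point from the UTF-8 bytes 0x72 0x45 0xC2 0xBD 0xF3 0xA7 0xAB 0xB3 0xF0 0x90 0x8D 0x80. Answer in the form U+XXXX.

Offset 0: leading byte 0x72 = 01110010 → 1-byte char #1 = 72.
Offset 1: leading byte 0x45 = 01000101 → 1-byte char #2 = 45.
Offset 2: leading byte 0xC2 = 11000010 → 2-byte char #3 = C2 BD.
Offset 4: leading byte 0xF3 = 11110011 → 4-byte char #4 = F3 A7 AB B3.
Offset 8: leading byte 0xF0 = 11110000 → 4-byte char #5 = F0 90 8D 80.
Leading byte 0xF0 = 11110000 matches 11110xxx → 4-byte sequence.
Byte 1: 0xF0 = 11110000, payload 000 (3 bits).
Byte 2: 0x90 = 10010000 (10xxxxxx ✓), payload 010000.
Byte 3: 0x8D = 10001101 (10xxxxxx ✓), payload 001101.
Byte 4: 0x80 = 10000000 (10xxxxxx ✓), payload 000000.
Concatenate: 000010000001101000000 = 0x10340 (21 bits → U+10340).

U+10340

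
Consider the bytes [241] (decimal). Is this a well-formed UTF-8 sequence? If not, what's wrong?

invalid (sequence truncated)

Leading byte 0xF1 = 11110001 → 4-byte form, but only 1 byte is present.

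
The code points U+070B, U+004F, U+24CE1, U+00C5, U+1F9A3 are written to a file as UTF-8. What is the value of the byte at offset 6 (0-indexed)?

0xA1

U+070B → 2-byte form DC 8B at offsets 0–1.
U+004F → 1-byte form 4F at offsets 2–2.
U+24CE1 → 4-byte form F0 A4 B3 A1 at offsets 3–6.
Offset 6 falls in char 3's range; it's byte 4 of F0 A4 B3 A1 = 0xA1.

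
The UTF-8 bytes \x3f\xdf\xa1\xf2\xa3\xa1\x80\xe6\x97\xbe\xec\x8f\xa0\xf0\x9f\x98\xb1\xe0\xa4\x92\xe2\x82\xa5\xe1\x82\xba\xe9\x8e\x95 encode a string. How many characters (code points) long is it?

Byte at offset 0: 0x3F = 00111111 → 1-byte char (#1). Advance 1.
Byte at offset 1: 0xDF = 11011111 → 2-byte char (#2). Advance 2.
Byte at offset 3: 0xF2 = 11110010 → 4-byte char (#3). Advance 4.
Byte at offset 7: 0xE6 = 11100110 → 3-byte char (#4). Advance 3.
Byte at offset 10: 0xEC = 11101100 → 3-byte char (#5). Advance 3.
Byte at offset 13: 0xF0 = 11110000 → 4-byte char (#6). Advance 4.
Byte at offset 17: 0xE0 = 11100000 → 3-byte char (#7). Advance 3.
Byte at offset 20: 0xE2 = 11100010 → 3-byte char (#8). Advance 3.
Byte at offset 23: 0xE1 = 11100001 → 3-byte char (#9). Advance 3.
Byte at offset 26: 0xE9 = 11101001 → 3-byte char (#10). Advance 3.
Reached end at offset 29 after 10 code points.

10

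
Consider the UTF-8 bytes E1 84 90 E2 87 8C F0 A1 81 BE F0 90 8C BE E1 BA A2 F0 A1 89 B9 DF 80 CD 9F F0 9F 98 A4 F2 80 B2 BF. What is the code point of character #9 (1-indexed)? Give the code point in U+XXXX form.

Offset 0: leading byte 0xE1 = 11100001 → 3-byte char #1 = E1 84 90.
Offset 3: leading byte 0xE2 = 11100010 → 3-byte char #2 = E2 87 8C.
Offset 6: leading byte 0xF0 = 11110000 → 4-byte char #3 = F0 A1 81 BE.
Offset 10: leading byte 0xF0 = 11110000 → 4-byte char #4 = F0 90 8C BE.
Offset 14: leading byte 0xE1 = 11100001 → 3-byte char #5 = E1 BA A2.
Offset 17: leading byte 0xF0 = 11110000 → 4-byte char #6 = F0 A1 89 B9.
Offset 21: leading byte 0xDF = 11011111 → 2-byte char #7 = DF 80.
Offset 23: leading byte 0xCD = 11001101 → 2-byte char #8 = CD 9F.
Offset 25: leading byte 0xF0 = 11110000 → 4-byte char #9 = F0 9F 98 A4.
Leading byte 0xF0 = 11110000 matches 11110xxx → 4-byte sequence.
Byte 1: 0xF0 = 11110000, payload 000 (3 bits).
Byte 2: 0x9F = 10011111 (10xxxxxx ✓), payload 011111.
Byte 3: 0x98 = 10011000 (10xxxxxx ✓), payload 011000.
Byte 4: 0xA4 = 10100100 (10xxxxxx ✓), payload 100100.
Concatenate: 000011111011000100100 = 0x1F624 (21 bits → U+1F624).

U+1F624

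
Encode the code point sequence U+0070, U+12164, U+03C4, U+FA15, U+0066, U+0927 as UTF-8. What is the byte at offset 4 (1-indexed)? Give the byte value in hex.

0x85

1-indexed offset 4 is 0-indexed offset 3.
U+0070 → 1-byte form 70 at offsets 0–0.
U+12164 → 4-byte form F0 92 85 A4 at offsets 1–4.
Offset 3 falls in char 2's range; it's byte 3 of F0 92 85 A4 = 0x85.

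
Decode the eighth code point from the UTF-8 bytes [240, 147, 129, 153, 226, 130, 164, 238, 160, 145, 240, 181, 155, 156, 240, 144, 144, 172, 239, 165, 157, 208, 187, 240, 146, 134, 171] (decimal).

Offset 0: leading byte 0xF0 = 11110000 → 4-byte char #1 = F0 93 81 99.
Offset 4: leading byte 0xE2 = 11100010 → 3-byte char #2 = E2 82 A4.
Offset 7: leading byte 0xEE = 11101110 → 3-byte char #3 = EE A0 91.
Offset 10: leading byte 0xF0 = 11110000 → 4-byte char #4 = F0 B5 9B 9C.
Offset 14: leading byte 0xF0 = 11110000 → 4-byte char #5 = F0 90 90 AC.
Offset 18: leading byte 0xEF = 11101111 → 3-byte char #6 = EF A5 9D.
Offset 21: leading byte 0xD0 = 11010000 → 2-byte char #7 = D0 BB.
Offset 23: leading byte 0xF0 = 11110000 → 4-byte char #8 = F0 92 86 AB.
Leading byte 0xF0 = 11110000 matches 11110xxx → 4-byte sequence.
Byte 1: 0xF0 = 11110000, payload 000 (3 bits).
Byte 2: 0x92 = 10010010 (10xxxxxx ✓), payload 010010.
Byte 3: 0x86 = 10000110 (10xxxxxx ✓), payload 000110.
Byte 4: 0xAB = 10101011 (10xxxxxx ✓), payload 101011.
Concatenate: 000010010000110101011 = 0x121AB (21 bits → U+121AB).

U+121AB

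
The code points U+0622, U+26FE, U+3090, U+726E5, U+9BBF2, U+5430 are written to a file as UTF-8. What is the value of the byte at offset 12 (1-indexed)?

1-indexed offset 12 is 0-indexed offset 11.
U+0622 → 2-byte form D8 A2 at offsets 0–1.
U+26FE → 3-byte form E2 9B BE at offsets 2–4.
U+3090 → 3-byte form E3 82 90 at offsets 5–7.
U+726E5 → 4-byte form F1 B2 9B A5 at offsets 8–11.
Offset 11 falls in char 4's range; it's byte 4 of F1 B2 9B A5 = 0xA5.

0xA5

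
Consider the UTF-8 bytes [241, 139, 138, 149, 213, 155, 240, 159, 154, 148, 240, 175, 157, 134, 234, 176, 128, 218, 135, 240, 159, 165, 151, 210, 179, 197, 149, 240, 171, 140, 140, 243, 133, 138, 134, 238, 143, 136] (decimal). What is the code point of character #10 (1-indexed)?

U+2B30C

Offset 0: leading byte 0xF1 = 11110001 → 4-byte char #1 = F1 8B 8A 95.
Offset 4: leading byte 0xD5 = 11010101 → 2-byte char #2 = D5 9B.
Offset 6: leading byte 0xF0 = 11110000 → 4-byte char #3 = F0 9F 9A 94.
Offset 10: leading byte 0xF0 = 11110000 → 4-byte char #4 = F0 AF 9D 86.
Offset 14: leading byte 0xEA = 11101010 → 3-byte char #5 = EA B0 80.
Offset 17: leading byte 0xDA = 11011010 → 2-byte char #6 = DA 87.
Offset 19: leading byte 0xF0 = 11110000 → 4-byte char #7 = F0 9F A5 97.
Offset 23: leading byte 0xD2 = 11010010 → 2-byte char #8 = D2 B3.
Offset 25: leading byte 0xC5 = 11000101 → 2-byte char #9 = C5 95.
Offset 27: leading byte 0xF0 = 11110000 → 4-byte char #10 = F0 AB 8C 8C.
Leading byte 0xF0 = 11110000 matches 11110xxx → 4-byte sequence.
Byte 1: 0xF0 = 11110000, payload 000 (3 bits).
Byte 2: 0xAB = 10101011 (10xxxxxx ✓), payload 101011.
Byte 3: 0x8C = 10001100 (10xxxxxx ✓), payload 001100.
Byte 4: 0x8C = 10001100 (10xxxxxx ✓), payload 001100.
Concatenate: 000101011001100001100 = 0x2B30C (21 bits → U+2B30C).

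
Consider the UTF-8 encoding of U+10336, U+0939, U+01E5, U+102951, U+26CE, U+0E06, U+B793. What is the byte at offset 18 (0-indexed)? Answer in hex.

U+10336 → 4-byte form F0 90 8C B6 at offsets 0–3.
U+0939 → 3-byte form E0 A4 B9 at offsets 4–6.
U+01E5 → 2-byte form C7 A5 at offsets 7–8.
U+102951 → 4-byte form F4 82 A5 91 at offsets 9–12.
U+26CE → 3-byte form E2 9B 8E at offsets 13–15.
U+0E06 → 3-byte form E0 B8 86 at offsets 16–18.
Offset 18 falls in char 6's range; it's byte 3 of E0 B8 86 = 0x86.

0x86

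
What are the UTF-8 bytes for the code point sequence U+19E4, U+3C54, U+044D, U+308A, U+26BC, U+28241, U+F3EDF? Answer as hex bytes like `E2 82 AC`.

U+19E4: 3-byte form → E1 A7 A4.
U+3C54: 3-byte form → E3 B1 94.
U+044D: 2-byte form → D1 8D.
U+308A: 3-byte form → E3 82 8A.
U+26BC: 3-byte form → E2 9A BC.
U+28241: 4-byte form → F0 A8 89 81.
U+F3EDF: 4-byte form → F3 B3 BB 9F.
Concatenated (22 bytes): E1 A7 A4 E3 B1 94 D1 8D E3 82 8A E2 9A BC F0 A8 89 81 F3 B3 BB 9F.

E1 A7 A4 E3 B1 94 D1 8D E3 82 8A E2 9A BC F0 A8 89 81 F3 B3 BB 9F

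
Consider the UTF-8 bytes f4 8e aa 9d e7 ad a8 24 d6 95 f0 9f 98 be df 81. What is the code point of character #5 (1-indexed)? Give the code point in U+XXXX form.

U+1F63E

Offset 0: leading byte 0xF4 = 11110100 → 4-byte char #1 = F4 8E AA 9D.
Offset 4: leading byte 0xE7 = 11100111 → 3-byte char #2 = E7 AD A8.
Offset 7: leading byte 0x24 = 00100100 → 1-byte char #3 = 24.
Offset 8: leading byte 0xD6 = 11010110 → 2-byte char #4 = D6 95.
Offset 10: leading byte 0xF0 = 11110000 → 4-byte char #5 = F0 9F 98 BE.
Leading byte 0xF0 = 11110000 matches 11110xxx → 4-byte sequence.
Byte 1: 0xF0 = 11110000, payload 000 (3 bits).
Byte 2: 0x9F = 10011111 (10xxxxxx ✓), payload 011111.
Byte 3: 0x98 = 10011000 (10xxxxxx ✓), payload 011000.
Byte 4: 0xBE = 10111110 (10xxxxxx ✓), payload 111110.
Concatenate: 000011111011000111110 = 0x1F63E (21 bits → U+1F63E).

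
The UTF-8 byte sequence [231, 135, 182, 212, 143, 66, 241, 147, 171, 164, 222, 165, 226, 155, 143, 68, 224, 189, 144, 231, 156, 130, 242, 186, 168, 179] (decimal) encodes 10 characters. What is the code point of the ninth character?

Offset 0: leading byte 0xE7 = 11100111 → 3-byte char #1 = E7 87 B6.
Offset 3: leading byte 0xD4 = 11010100 → 2-byte char #2 = D4 8F.
Offset 5: leading byte 0x42 = 01000010 → 1-byte char #3 = 42.
Offset 6: leading byte 0xF1 = 11110001 → 4-byte char #4 = F1 93 AB A4.
Offset 10: leading byte 0xDE = 11011110 → 2-byte char #5 = DE A5.
Offset 12: leading byte 0xE2 = 11100010 → 3-byte char #6 = E2 9B 8F.
Offset 15: leading byte 0x44 = 01000100 → 1-byte char #7 = 44.
Offset 16: leading byte 0xE0 = 11100000 → 3-byte char #8 = E0 BD 90.
Offset 19: leading byte 0xE7 = 11100111 → 3-byte char #9 = E7 9C 82.
Leading byte 0xE7 = 11100111 matches 1110xxxx → 3-byte sequence.
Byte 1: 0xE7 = 11100111, payload 0111 (4 bits).
Byte 2: 0x9C = 10011100 (10xxxxxx ✓), payload 011100.
Byte 3: 0x82 = 10000010 (10xxxxxx ✓), payload 000010.
Concatenate: 0111011100000010 = 0x7702 (16 bits → U+7702).

U+7702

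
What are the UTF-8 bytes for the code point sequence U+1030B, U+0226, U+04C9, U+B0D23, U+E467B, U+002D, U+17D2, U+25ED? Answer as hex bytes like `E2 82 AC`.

F0 90 8C 8B C8 A6 D3 89 F2 B0 B4 A3 F3 A4 99 BB 2D E1 9F 92 E2 97 AD

U+1030B: 4-byte form → F0 90 8C 8B.
U+0226: 2-byte form → C8 A6.
U+04C9: 2-byte form → D3 89.
U+B0D23: 4-byte form → F2 B0 B4 A3.
U+E467B: 4-byte form → F3 A4 99 BB.
U+002D: 1-byte form → 2D.
U+17D2: 3-byte form → E1 9F 92.
U+25ED: 3-byte form → E2 97 AD.
Concatenated (23 bytes): F0 90 8C 8B C8 A6 D3 89 F2 B0 B4 A3 F3 A4 99 BB 2D E1 9F 92 E2 97 AD.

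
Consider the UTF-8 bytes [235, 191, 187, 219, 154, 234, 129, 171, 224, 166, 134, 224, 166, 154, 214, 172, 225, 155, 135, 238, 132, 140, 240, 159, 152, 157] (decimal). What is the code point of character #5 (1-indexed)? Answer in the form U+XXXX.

U+099A

Offset 0: leading byte 0xEB = 11101011 → 3-byte char #1 = EB BF BB.
Offset 3: leading byte 0xDB = 11011011 → 2-byte char #2 = DB 9A.
Offset 5: leading byte 0xEA = 11101010 → 3-byte char #3 = EA 81 AB.
Offset 8: leading byte 0xE0 = 11100000 → 3-byte char #4 = E0 A6 86.
Offset 11: leading byte 0xE0 = 11100000 → 3-byte char #5 = E0 A6 9A.
Leading byte 0xE0 = 11100000 matches 1110xxxx → 3-byte sequence.
Byte 1: 0xE0 = 11100000, payload 0000 (4 bits).
Byte 2: 0xA6 = 10100110 (10xxxxxx ✓), payload 100110.
Byte 3: 0x9A = 10011010 (10xxxxxx ✓), payload 011010.
Concatenate: 0000100110011010 = 0x99A (16 bits → U+099A).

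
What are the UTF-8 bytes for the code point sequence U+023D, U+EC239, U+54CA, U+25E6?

U+023D: 2-byte form → C8 BD.
U+EC239: 4-byte form → F3 AC 88 B9.
U+54CA: 3-byte form → E5 93 8A.
U+25E6: 3-byte form → E2 97 A6.
Concatenated (12 bytes): C8 BD F3 AC 88 B9 E5 93 8A E2 97 A6.

C8 BD F3 AC 88 B9 E5 93 8A E2 97 A6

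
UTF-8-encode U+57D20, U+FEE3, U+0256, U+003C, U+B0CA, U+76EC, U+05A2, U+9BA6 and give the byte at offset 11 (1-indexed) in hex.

0xEB

1-indexed offset 11 is 0-indexed offset 10.
U+57D20 → 4-byte form F1 97 B4 A0 at offsets 0–3.
U+FEE3 → 3-byte form EF BB A3 at offsets 4–6.
U+0256 → 2-byte form C9 96 at offsets 7–8.
U+003C → 1-byte form 3C at offsets 9–9.
U+B0CA → 3-byte form EB 83 8A at offsets 10–12.
Offset 10 falls in char 5's range; it's byte 1 of EB 83 8A = 0xEB.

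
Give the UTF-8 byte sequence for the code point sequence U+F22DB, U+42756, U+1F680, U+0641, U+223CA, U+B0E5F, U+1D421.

U+F22DB: 4-byte form → F3 B2 8B 9B.
U+42756: 4-byte form → F1 82 9D 96.
U+1F680: 4-byte form → F0 9F 9A 80.
U+0641: 2-byte form → D9 81.
U+223CA: 4-byte form → F0 A2 8F 8A.
U+B0E5F: 4-byte form → F2 B0 B9 9F.
U+1D421: 4-byte form → F0 9D 90 A1.
Concatenated (26 bytes): F3 B2 8B 9B F1 82 9D 96 F0 9F 9A 80 D9 81 F0 A2 8F 8A F2 B0 B9 9F F0 9D 90 A1.

F3 B2 8B 9B F1 82 9D 96 F0 9F 9A 80 D9 81 F0 A2 8F 8A F2 B0 B9 9F F0 9D 90 A1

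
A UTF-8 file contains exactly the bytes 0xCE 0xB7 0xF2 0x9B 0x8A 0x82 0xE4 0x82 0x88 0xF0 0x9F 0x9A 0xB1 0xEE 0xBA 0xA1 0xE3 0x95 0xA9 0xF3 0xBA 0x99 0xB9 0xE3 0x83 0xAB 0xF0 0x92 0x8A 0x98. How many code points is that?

Byte at offset 0: 0xCE = 11001110 → 2-byte char (#1). Advance 2.
Byte at offset 2: 0xF2 = 11110010 → 4-byte char (#2). Advance 4.
Byte at offset 6: 0xE4 = 11100100 → 3-byte char (#3). Advance 3.
Byte at offset 9: 0xF0 = 11110000 → 4-byte char (#4). Advance 4.
Byte at offset 13: 0xEE = 11101110 → 3-byte char (#5). Advance 3.
Byte at offset 16: 0xE3 = 11100011 → 3-byte char (#6). Advance 3.
Byte at offset 19: 0xF3 = 11110011 → 4-byte char (#7). Advance 4.
Byte at offset 23: 0xE3 = 11100011 → 3-byte char (#8). Advance 3.
Byte at offset 26: 0xF0 = 11110000 → 4-byte char (#9). Advance 4.
Reached end at offset 30 after 9 code points.

9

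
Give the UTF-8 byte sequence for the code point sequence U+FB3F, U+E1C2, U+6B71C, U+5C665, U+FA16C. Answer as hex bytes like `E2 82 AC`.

EF AC BF EE 87 82 F1 AB 9C 9C F1 9C 99 A5 F3 BA 85 AC

U+FB3F: 3-byte form → EF AC BF.
U+E1C2: 3-byte form → EE 87 82.
U+6B71C: 4-byte form → F1 AB 9C 9C.
U+5C665: 4-byte form → F1 9C 99 A5.
U+FA16C: 4-byte form → F3 BA 85 AC.
Concatenated (18 bytes): EF AC BF EE 87 82 F1 AB 9C 9C F1 9C 99 A5 F3 BA 85 AC.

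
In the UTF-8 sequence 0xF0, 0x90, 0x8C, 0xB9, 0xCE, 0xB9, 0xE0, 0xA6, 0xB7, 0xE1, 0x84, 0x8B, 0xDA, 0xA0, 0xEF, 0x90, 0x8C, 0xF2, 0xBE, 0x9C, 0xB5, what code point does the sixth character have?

Offset 0: leading byte 0xF0 = 11110000 → 4-byte char #1 = F0 90 8C B9.
Offset 4: leading byte 0xCE = 11001110 → 2-byte char #2 = CE B9.
Offset 6: leading byte 0xE0 = 11100000 → 3-byte char #3 = E0 A6 B7.
Offset 9: leading byte 0xE1 = 11100001 → 3-byte char #4 = E1 84 8B.
Offset 12: leading byte 0xDA = 11011010 → 2-byte char #5 = DA A0.
Offset 14: leading byte 0xEF = 11101111 → 3-byte char #6 = EF 90 8C.
Leading byte 0xEF = 11101111 matches 1110xxxx → 3-byte sequence.
Byte 1: 0xEF = 11101111, payload 1111 (4 bits).
Byte 2: 0x90 = 10010000 (10xxxxxx ✓), payload 010000.
Byte 3: 0x8C = 10001100 (10xxxxxx ✓), payload 001100.
Concatenate: 1111010000001100 = 0xF40C (16 bits → U+F40C).

U+F40C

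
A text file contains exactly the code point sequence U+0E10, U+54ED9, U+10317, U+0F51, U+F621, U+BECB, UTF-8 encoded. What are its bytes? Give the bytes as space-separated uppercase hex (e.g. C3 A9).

U+0E10: 3-byte form → E0 B8 90.
U+54ED9: 4-byte form → F1 94 BB 99.
U+10317: 4-byte form → F0 90 8C 97.
U+0F51: 3-byte form → E0 BD 91.
U+F621: 3-byte form → EF 98 A1.
U+BECB: 3-byte form → EB BB 8B.
Concatenated (20 bytes): E0 B8 90 F1 94 BB 99 F0 90 8C 97 E0 BD 91 EF 98 A1 EB BB 8B.

E0 B8 90 F1 94 BB 99 F0 90 8C 97 E0 BD 91 EF 98 A1 EB BB 8B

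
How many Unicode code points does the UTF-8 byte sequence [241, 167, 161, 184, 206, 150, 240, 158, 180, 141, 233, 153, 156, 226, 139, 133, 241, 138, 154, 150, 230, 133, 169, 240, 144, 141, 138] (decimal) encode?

Byte at offset 0: 0xF1 = 11110001 → 4-byte char (#1). Advance 4.
Byte at offset 4: 0xCE = 11001110 → 2-byte char (#2). Advance 2.
Byte at offset 6: 0xF0 = 11110000 → 4-byte char (#3). Advance 4.
Byte at offset 10: 0xE9 = 11101001 → 3-byte char (#4). Advance 3.
Byte at offset 13: 0xE2 = 11100010 → 3-byte char (#5). Advance 3.
Byte at offset 16: 0xF1 = 11110001 → 4-byte char (#6). Advance 4.
Byte at offset 20: 0xE6 = 11100110 → 3-byte char (#7). Advance 3.
Byte at offset 23: 0xF0 = 11110000 → 4-byte char (#8). Advance 4.
Reached end at offset 27 after 8 code points.

8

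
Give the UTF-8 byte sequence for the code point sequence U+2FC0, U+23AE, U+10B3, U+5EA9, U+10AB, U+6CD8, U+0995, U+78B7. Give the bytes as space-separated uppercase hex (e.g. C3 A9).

E2 BF 80 E2 8E AE E1 82 B3 E5 BA A9 E1 82 AB E6 B3 98 E0 A6 95 E7 A2 B7

U+2FC0: 3-byte form → E2 BF 80.
U+23AE: 3-byte form → E2 8E AE.
U+10B3: 3-byte form → E1 82 B3.
U+5EA9: 3-byte form → E5 BA A9.
U+10AB: 3-byte form → E1 82 AB.
U+6CD8: 3-byte form → E6 B3 98.
U+0995: 3-byte form → E0 A6 95.
U+78B7: 3-byte form → E7 A2 B7.
Concatenated (24 bytes): E2 BF 80 E2 8E AE E1 82 B3 E5 BA A9 E1 82 AB E6 B3 98 E0 A6 95 E7 A2 B7.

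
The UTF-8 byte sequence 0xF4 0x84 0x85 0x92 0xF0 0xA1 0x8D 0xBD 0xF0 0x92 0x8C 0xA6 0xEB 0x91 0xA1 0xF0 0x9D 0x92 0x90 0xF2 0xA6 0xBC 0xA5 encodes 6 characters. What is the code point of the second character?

Offset 0: leading byte 0xF4 = 11110100 → 4-byte char #1 = F4 84 85 92.
Offset 4: leading byte 0xF0 = 11110000 → 4-byte char #2 = F0 A1 8D BD.
Leading byte 0xF0 = 11110000 matches 11110xxx → 4-byte sequence.
Byte 1: 0xF0 = 11110000, payload 000 (3 bits).
Byte 2: 0xA1 = 10100001 (10xxxxxx ✓), payload 100001.
Byte 3: 0x8D = 10001101 (10xxxxxx ✓), payload 001101.
Byte 4: 0xBD = 10111101 (10xxxxxx ✓), payload 111101.
Concatenate: 000100001001101111101 = 0x2137D (21 bits → U+2137D).

U+2137D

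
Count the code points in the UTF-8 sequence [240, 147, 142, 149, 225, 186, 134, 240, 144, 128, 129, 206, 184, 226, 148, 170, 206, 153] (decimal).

Byte at offset 0: 0xF0 = 11110000 → 4-byte char (#1). Advance 4.
Byte at offset 4: 0xE1 = 11100001 → 3-byte char (#2). Advance 3.
Byte at offset 7: 0xF0 = 11110000 → 4-byte char (#3). Advance 4.
Byte at offset 11: 0xCE = 11001110 → 2-byte char (#4). Advance 2.
Byte at offset 13: 0xE2 = 11100010 → 3-byte char (#5). Advance 3.
Byte at offset 16: 0xCE = 11001110 → 2-byte char (#6). Advance 2.
Reached end at offset 18 after 6 code points.

6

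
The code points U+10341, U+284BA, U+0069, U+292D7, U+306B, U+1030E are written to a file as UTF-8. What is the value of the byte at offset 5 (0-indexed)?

0xA8

U+10341 → 4-byte form F0 90 8D 81 at offsets 0–3.
U+284BA → 4-byte form F0 A8 92 BA at offsets 4–7.
Offset 5 falls in char 2's range; it's byte 2 of F0 A8 92 BA = 0xA8.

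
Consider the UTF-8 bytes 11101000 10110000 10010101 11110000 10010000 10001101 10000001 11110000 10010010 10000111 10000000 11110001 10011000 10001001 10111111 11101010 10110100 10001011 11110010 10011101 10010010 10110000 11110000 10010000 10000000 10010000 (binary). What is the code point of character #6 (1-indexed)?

U+9D4B0

Offset 0: leading byte 0xE8 = 11101000 → 3-byte char #1 = E8 B0 95.
Offset 3: leading byte 0xF0 = 11110000 → 4-byte char #2 = F0 90 8D 81.
Offset 7: leading byte 0xF0 = 11110000 → 4-byte char #3 = F0 92 87 80.
Offset 11: leading byte 0xF1 = 11110001 → 4-byte char #4 = F1 98 89 BF.
Offset 15: leading byte 0xEA = 11101010 → 3-byte char #5 = EA B4 8B.
Offset 18: leading byte 0xF2 = 11110010 → 4-byte char #6 = F2 9D 92 B0.
Leading byte 0xF2 = 11110010 matches 11110xxx → 4-byte sequence.
Byte 1: 0xF2 = 11110010, payload 010 (3 bits).
Byte 2: 0x9D = 10011101 (10xxxxxx ✓), payload 011101.
Byte 3: 0x92 = 10010010 (10xxxxxx ✓), payload 010010.
Byte 4: 0xB0 = 10110000 (10xxxxxx ✓), payload 110000.
Concatenate: 010011101010010110000 = 0x9D4B0 (21 bits → U+9D4B0).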